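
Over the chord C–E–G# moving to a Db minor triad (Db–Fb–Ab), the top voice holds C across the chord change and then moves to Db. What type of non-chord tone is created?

C is a retardation.

The harmony at that moment is Db minor triad (Db, Fb, Ab); C is not a chord tone.
It is held over (the same pitch as the preceding C) and left by step up to Db.
Held over from the previous chord and resolving up by step — a retardation.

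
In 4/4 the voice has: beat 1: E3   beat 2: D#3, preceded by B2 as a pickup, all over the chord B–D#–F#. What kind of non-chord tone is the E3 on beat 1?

Appoggiatura.

The harmony at that moment is B major triad (B, D#, F#); E3 is not a chord tone.
It is approached by leap up from B2 and left by step down to D#3.
Leap in, step out, metrically accented — an appoggiatura.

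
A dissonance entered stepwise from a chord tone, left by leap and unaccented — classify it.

Escape tone.

Approach: by step. Departure: by leap. Metric position: weak.
Step in, leap out, from a weak position — an escape tone (échappée). (It is the mirror image of the appoggiatura, which leaps in and steps out on a strong beat.)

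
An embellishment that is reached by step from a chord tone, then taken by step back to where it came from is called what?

Approach: by step. Departure: by step in the opposite direction, back to the starting pitch.
Stepwise on both sides but reversing to return to the same chord tone — a neighbor tone. (Had it continued onward in the same direction it would be a passing tone instead.)

Neighbor tone.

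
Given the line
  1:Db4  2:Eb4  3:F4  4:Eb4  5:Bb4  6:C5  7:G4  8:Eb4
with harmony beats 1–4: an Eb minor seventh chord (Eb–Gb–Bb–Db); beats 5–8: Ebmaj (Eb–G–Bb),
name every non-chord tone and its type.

The harmony at that moment is Eb minor seventh chord (Eb, Gb, Bb, Db); F4 is not a chord tone.
It is approached by step up from Eb4 and left by step down to Eb4.
Step away and step back to the same note — a neighbor tone (upper neighbor).
The harmony at that moment is Eb major triad (Eb, G, Bb); C5 is not a chord tone.
It is approached by step up from Bb4 and left by leap down to G4.
Step in, leap out — an escape tone.

F4 (beat 3) — neighbor tone; C5 (beat 6) — escape tone.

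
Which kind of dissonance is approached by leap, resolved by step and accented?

Approach: by leap. Departure: by step. Metric position: strong.
Leap in, step out, in a metrically strong position — an appoggiatura. (It is the mirror image of the escape tone, which steps in and leaps out from a weak position.)

Appoggiatura.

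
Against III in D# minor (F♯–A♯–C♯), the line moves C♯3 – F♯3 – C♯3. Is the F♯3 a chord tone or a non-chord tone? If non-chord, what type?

F# major triad contains F♯, A♯, C♯; F♯ is the root, so it is a chord tone.

Chord tone (the root of F# major triad).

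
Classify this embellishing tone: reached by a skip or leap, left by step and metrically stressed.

Approach: by leap. Departure: by step. Metric position: strong.
Leap in, step out, in a metrically strong position — an appoggiatura. (It is the mirror image of the escape tone, which steps in and leaps out from a weak position.)

Appoggiatura.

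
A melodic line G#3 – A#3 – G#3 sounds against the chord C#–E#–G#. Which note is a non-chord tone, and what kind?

A#3 is a neighbor tone.

The harmony at that moment is C# major triad (C#, E#, G#); A#3 is not a chord tone.
It is approached by step up from G#3 and left by step down to G#3.
Step away and step back to the same note — a neighbor tone (upper neighbor).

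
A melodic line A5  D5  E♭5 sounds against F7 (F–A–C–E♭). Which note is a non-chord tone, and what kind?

The harmony at that moment is F dominant seventh chord (F, A, C, E♭); D5 is not a chord tone.
It is approached by leap down from A5 and left by step up to E♭5.
Leap in, step out — an appoggiatura.

D5 is an appoggiatura.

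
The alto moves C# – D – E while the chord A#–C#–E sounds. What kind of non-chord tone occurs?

D is a passing tone.

The harmony at that moment is A# diminished triad (A#, C#, E); D is not a chord tone.
It is approached by step up from C# and left by step up to E.
Step in, step out in the same direction — a passing tone.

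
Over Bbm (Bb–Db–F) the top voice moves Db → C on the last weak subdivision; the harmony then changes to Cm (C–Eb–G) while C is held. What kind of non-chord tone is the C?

C is an anticipation.

The harmony at that moment is Bb minor triad (Bb, Db, F); C is not a chord tone.
It is approached by step down from Db and then sustained as the same pitch into the next harmony.
Arriving early and becoming a chord tone when the harmony changes — an anticipation.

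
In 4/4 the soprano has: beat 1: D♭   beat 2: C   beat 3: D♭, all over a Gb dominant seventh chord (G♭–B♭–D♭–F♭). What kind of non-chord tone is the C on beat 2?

Lower neighbor tone.

The harmony at that moment is G♭ dominant seventh chord (G♭, B♭, D♭, F♭); C is not a chord tone.
It is approached by step down from D♭ and left by step up to D♭.
Step away and step back to the same note — a neighbor tone (lower neighbor).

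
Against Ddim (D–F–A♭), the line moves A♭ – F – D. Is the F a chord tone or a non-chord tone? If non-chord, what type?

Chord tone (the third of D diminished triad).

D diminished triad contains D, F, A♭; F is the third, so it is a chord tone.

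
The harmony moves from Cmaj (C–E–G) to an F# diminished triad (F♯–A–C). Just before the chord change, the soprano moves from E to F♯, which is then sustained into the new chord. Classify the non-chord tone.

F♯ is an anticipation.

The harmony at that moment is C major triad (C, E, G); F♯ is not a chord tone.
It is approached by step up from E and then sustained as the same pitch into the next harmony.
Arriving early and becoming a chord tone when the harmony changes — an anticipation.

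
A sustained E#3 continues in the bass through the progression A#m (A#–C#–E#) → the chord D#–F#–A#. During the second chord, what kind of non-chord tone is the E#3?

The harmony at that moment is D# minor triad (D#, F#, A#); E#3 is not a chord tone.
It is held over (the same pitch as the preceding E#3) and then sustained as the same pitch into the next harmony.
Sustained through a change of harmony — a pedal tone.

Pedal tone (pedal point).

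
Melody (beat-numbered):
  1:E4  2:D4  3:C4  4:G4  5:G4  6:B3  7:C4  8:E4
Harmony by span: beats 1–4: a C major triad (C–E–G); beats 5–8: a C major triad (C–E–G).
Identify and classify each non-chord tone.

D4 (beat 2) — passing tone; B3 (beat 6) — appoggiatura.

The harmony at that moment is C major triad (C, E, G); D4 is not a chord tone.
It is approached by step down from E4 and left by step down to C4.
Step in, step out in the same direction — a passing tone.
The harmony at that moment is C major triad (C, E, G); B3 is not a chord tone.
It is approached by leap down from G4 and left by step up to C4.
Leap in, step out — an appoggiatura.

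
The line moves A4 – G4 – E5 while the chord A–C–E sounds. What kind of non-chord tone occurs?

G4 is an escape tone.

The harmony at that moment is A minor triad (A, C, E); G4 is not a chord tone.
It is approached by step down from A4 and left by leap up to E5.
Step in, leap out — an escape tone.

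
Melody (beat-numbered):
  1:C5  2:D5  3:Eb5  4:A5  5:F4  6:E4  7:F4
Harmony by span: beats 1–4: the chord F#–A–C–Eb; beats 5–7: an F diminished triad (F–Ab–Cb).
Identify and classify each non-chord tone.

D5 (beat 2) — passing tone; E4 (beat 6) — neighbor tone.

The harmony at that moment is F# diminished seventh chord (F#, A, C, Eb); D5 is not a chord tone.
It is approached by step up from C5 and left by step up to Eb5.
Step in, step out in the same direction — a passing tone.
The harmony at that moment is F diminished triad (F, Ab, Cb); E4 is not a chord tone.
It is approached by step down from F4 and left by step up to F4.
Step away and step back to the same note — a neighbor tone (lower neighbor).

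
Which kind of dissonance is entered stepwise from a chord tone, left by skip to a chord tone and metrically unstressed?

Approach: by step. Departure: by leap. Metric position: weak.
Step in, leap out, from a weak position — an escape tone (échappée). (It is the mirror image of the appoggiatura, which leaps in and steps out on a strong beat.)

Escape tone.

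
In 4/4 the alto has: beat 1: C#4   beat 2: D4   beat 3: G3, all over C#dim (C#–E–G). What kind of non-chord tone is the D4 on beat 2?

Escape tone.

The harmony at that moment is C# diminished triad (C#, E, G); D4 is not a chord tone.
It is approached by step up from C#4 and left by leap down to G3.
Step in, leap out, on a weak beat — an escape tone.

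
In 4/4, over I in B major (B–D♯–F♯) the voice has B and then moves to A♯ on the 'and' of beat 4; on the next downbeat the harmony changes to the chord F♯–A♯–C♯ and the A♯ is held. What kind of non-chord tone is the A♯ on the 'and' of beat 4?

The harmony at that moment is B major triad (B, D♯, F♯); A♯ is not a chord tone.
It is approached by step down from B and then sustained as the same pitch into the next harmony.
Arriving early and becoming a chord tone when the harmony changes — an anticipation.

Anticipation.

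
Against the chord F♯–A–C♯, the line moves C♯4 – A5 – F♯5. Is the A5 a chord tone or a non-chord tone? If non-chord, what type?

F# minor triad contains F♯, A, C♯; A is the third, so it is a chord tone.

Chord tone (the third of F# minor triad).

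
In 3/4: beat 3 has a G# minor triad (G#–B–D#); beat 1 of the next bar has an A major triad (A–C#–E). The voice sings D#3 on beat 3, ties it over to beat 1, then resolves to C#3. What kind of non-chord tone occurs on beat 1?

The harmony at that moment is A major triad (A, C#, E); D#3 is not a chord tone.
It is held over (the same pitch as the preceding D#3) and left by step down to C#3.
Held over from the previous chord and resolving down by step — a suspension.

Suspension.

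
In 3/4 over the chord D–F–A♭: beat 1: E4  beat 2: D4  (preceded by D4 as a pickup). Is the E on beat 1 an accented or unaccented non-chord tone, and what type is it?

Accented neighbor tone.

The harmony at that moment is D diminished triad (D, F, A♭); E4 is not a chord tone.
It is approached by step up from D4 and left by step down to D4.
Step away and step back to the same note — a neighbor tone (upper neighbor).
It falls on the downbeat, so it is accented.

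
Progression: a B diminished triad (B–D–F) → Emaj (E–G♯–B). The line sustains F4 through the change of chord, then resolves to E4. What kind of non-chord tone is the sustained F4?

F4 is a suspension.

The harmony at that moment is E major triad (E, G♯, B); F4 is not a chord tone.
It is held over (the same pitch as the preceding F4) and left by step down to E4.
Held over from the previous chord and resolving down by step — a suspension.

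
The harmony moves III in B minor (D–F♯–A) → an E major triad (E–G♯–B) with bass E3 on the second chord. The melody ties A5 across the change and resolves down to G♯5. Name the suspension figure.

At the second chord the bass is E3. The suspended A5 lies a fourth above the bass; after resolving down by step to G♯5, the interval above the bass becomes a third.
Suspension figures are named by those two intervals: 4–3.

4–3 suspension.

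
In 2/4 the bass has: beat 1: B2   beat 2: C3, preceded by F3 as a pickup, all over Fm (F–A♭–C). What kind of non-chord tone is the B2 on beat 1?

Appoggiatura.

The harmony at that moment is F minor triad (F, A♭, C); B2 is not a chord tone.
It is approached by leap down from F3 and left by step up to C3.
Leap in, step out, metrically accented — an appoggiatura.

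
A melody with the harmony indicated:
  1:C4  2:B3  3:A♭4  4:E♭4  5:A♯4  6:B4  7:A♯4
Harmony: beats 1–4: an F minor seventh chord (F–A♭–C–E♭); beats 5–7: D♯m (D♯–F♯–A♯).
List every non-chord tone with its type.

The harmony at that moment is F minor seventh chord (F, A♭, C, E♭); B3 is not a chord tone.
It is approached by step down from C4 and left by leap up to A♭4.
Step in, leap out — an escape tone.
The harmony at that moment is D♯ minor triad (D♯, F♯, A♯); B4 is not a chord tone.
It is approached by step up from A♯4 and left by step down to A♯4.
Step away and step back to the same note — a neighbor tone (upper neighbor).

B3 (beat 2) — escape tone; B4 (beat 6) — neighbor tone.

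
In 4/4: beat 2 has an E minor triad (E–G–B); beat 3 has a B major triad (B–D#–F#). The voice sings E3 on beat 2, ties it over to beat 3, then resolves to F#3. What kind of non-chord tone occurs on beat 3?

Retardation.

The harmony at that moment is B major triad (B, D#, F#); E3 is not a chord tone.
It is held over (the same pitch as the preceding E3) and left by step up to F#3.
Held over from the previous chord and resolving up by step — a retardation.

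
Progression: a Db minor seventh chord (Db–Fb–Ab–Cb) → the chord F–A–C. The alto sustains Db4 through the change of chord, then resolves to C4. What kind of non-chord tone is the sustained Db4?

The harmony at that moment is F major triad (F, A, C); Db4 is not a chord tone.
It is held over (the same pitch as the preceding Db4) and left by step down to C4.
Held over from the previous chord and resolving down by step — a suspension.

Db4 is a suspension.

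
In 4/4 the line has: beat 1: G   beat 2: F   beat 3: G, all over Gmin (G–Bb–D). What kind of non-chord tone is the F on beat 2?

The harmony at that moment is G minor triad (G, Bb, D); F is not a chord tone.
It is approached by step down from G and left by step up to G.
Step away and step back to the same note — a neighbor tone (lower neighbor).

Lower neighbor tone.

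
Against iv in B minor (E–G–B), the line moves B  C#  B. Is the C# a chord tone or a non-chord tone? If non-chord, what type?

Non-chord tone — a neighbor tone.

The harmony at that moment is E minor triad (E, G, B); C# is not a chord tone.
It is approached by step up from B and left by step down to B.
Step away and step back to the same note — a neighbor tone (upper neighbor).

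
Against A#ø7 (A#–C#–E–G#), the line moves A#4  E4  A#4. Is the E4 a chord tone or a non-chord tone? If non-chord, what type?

Chord tone (the fifth of A# half-diminished seventh chord).

A# half-diminished seventh chord contains A#, C#, E, G#; E is the fifth, so it is a chord tone.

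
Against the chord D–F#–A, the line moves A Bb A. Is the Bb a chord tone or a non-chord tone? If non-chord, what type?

The harmony at that moment is D major triad (D, F#, A); Bb is not a chord tone.
It is approached by step up from A and left by step down to A.
Step away and step back to the same note — a neighbor tone (upper neighbor).

Non-chord tone — a neighbor tone.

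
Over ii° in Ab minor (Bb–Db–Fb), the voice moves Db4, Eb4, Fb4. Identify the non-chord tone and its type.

The harmony at that moment is Bb diminished triad (Bb, Db, Fb); Eb4 is not a chord tone.
It is approached by step up from Db4 and left by step up to Fb4.
Step in, step out in the same direction — a passing tone.

Eb4 is a passing tone.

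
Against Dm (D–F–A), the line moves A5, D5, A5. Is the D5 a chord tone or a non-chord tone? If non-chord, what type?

D minor triad contains D, F, A; D is the root, so it is a chord tone.

Chord tone (the root of D minor triad).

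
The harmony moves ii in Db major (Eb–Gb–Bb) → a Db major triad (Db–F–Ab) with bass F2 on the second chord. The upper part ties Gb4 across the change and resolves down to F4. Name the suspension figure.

9–8 suspension.

At the second chord the bass is F2. The suspended Gb4 lies a ninth above the bass; after resolving down by step to F4, the interval above the bass becomes an octave.
Suspension figures are named by those two intervals: 9–8.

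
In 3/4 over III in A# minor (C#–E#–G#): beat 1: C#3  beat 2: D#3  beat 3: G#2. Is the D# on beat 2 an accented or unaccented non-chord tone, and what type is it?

Unaccented escape tone.

The harmony at that moment is C# major triad (C#, E#, G#); D#3 is not a chord tone.
It is approached by step up from C#3 and left by leap down to G#2.
Step in, leap out — an escape tone.
It falls on a weak beat, so it is unaccented.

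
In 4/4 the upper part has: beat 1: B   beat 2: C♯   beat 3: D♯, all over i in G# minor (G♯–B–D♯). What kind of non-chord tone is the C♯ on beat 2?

The harmony at that moment is G♯ minor triad (G♯, B, D♯); C♯ is not a chord tone.
It is approached by step up from B and left by step up to D♯.
Step in, step out in the same direction — a passing tone.

Passing tone.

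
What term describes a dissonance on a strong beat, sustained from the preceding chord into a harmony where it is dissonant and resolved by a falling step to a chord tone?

Suspension.

Approach: by preparation — the pitch is first a chord tone, then held (tied or repeated) while the harmony changes under it. Departure: down by step. Metric position: strong.
A prepared dissonance that resolves downward by step — a suspension. (The same figure resolving upward would be a retardation.)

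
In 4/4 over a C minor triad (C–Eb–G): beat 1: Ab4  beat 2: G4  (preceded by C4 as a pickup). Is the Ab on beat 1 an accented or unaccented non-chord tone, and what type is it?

Accented appoggiatura.

The harmony at that moment is C minor triad (C, Eb, G); Ab4 is not a chord tone.
It is approached by leap up from C4 and left by step down to G4.
Leap in, step out — an appoggiatura.
It falls on the downbeat, so it is accented.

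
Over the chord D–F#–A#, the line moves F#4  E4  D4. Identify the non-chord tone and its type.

The harmony at that moment is D augmented triad (D, F#, A#); E4 is not a chord tone.
It is approached by step down from F#4 and left by step down to D4.
Step in, step out in the same direction — a passing tone.

E4 is a passing tone.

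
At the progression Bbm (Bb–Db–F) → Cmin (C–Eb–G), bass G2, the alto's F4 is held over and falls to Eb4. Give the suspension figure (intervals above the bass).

7–6 suspension.

At the second chord the bass is G2. The suspended F4 lies a seventh above the bass; after resolving down by step to Eb4, the interval above the bass becomes a sixth.
Suspension figures are named by those two intervals: 7–6.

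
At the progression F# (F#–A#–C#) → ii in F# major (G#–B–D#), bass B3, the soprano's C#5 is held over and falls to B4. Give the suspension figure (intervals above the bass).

9–8 suspension.

At the second chord the bass is B3. The suspended C#5 lies a ninth above the bass; after resolving down by step to B4, the interval above the bass becomes an octave.
Suspension figures are named by those two intervals: 9–8.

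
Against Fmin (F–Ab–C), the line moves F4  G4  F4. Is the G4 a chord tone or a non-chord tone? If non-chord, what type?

The harmony at that moment is F minor triad (F, Ab, C); G4 is not a chord tone.
It is approached by step up from F4 and left by step down to F4.
Step away and step back to the same note — a neighbor tone (upper neighbor).

Non-chord tone — a neighbor tone.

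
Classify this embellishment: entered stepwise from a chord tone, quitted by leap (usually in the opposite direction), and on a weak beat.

Escape tone.

Approach: by step. Departure: by leap. Metric position: weak.
Step in, leap out, from a weak position — an escape tone (échappée). (It is the mirror image of the appoggiatura, which leaps in and steps out on a strong beat.)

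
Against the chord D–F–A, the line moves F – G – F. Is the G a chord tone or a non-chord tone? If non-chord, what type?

The harmony at that moment is D minor triad (D, F, A); G is not a chord tone.
It is approached by step up from F and left by step down to F.
Step away and step back to the same note — a neighbor tone (upper neighbor).

Non-chord tone — a neighbor tone.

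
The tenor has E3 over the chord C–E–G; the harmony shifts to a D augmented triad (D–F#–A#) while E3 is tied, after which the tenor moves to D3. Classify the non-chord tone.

E3 is a suspension.

The harmony at that moment is D augmented triad (D, F#, A#); E3 is not a chord tone.
It is held over (the same pitch as the preceding E3) and left by step down to D3.
Held over from the previous chord and resolving down by step — a suspension.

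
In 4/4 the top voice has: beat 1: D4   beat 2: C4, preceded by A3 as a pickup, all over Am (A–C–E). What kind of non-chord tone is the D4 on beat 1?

Appoggiatura.

The harmony at that moment is A minor triad (A, C, E); D4 is not a chord tone.
It is approached by leap up from A3 and left by step down to C4.
Leap in, step out, metrically accented — an appoggiatura.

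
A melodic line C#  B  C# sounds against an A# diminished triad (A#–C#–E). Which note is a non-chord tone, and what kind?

B is a neighbor tone.

The harmony at that moment is A# diminished triad (A#, C#, E); B is not a chord tone.
It is approached by step down from C# and left by step up to C#.
Step away and step back to the same note — a neighbor tone (lower neighbor).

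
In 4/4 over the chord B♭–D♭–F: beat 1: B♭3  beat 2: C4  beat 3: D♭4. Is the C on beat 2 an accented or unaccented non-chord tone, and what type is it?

Unaccented passing tone.

The harmony at that moment is B♭ minor triad (B♭, D♭, F); C4 is not a chord tone.
It is approached by step up from B♭3 and left by step up to D♭4.
Step in, step out in the same direction — a passing tone.
It falls on a weak beat, so it is unaccented.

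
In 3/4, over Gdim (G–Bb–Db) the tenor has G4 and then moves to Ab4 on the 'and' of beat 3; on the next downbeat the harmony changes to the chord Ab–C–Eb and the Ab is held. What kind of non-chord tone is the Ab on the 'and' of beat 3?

Anticipation.

The harmony at that moment is G diminished triad (G, Bb, Db); Ab4 is not a chord tone.
It is approached by step up from G4 and then sustained as the same pitch into the next harmony.
Arriving early and becoming a chord tone when the harmony changes — an anticipation.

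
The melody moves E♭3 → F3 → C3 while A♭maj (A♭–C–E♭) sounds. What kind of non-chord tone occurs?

F3 is an escape tone.

The harmony at that moment is A♭ major triad (A♭, C, E♭); F3 is not a chord tone.
It is approached by step up from E♭3 and left by leap down to C3.
Step in, leap out — an escape tone.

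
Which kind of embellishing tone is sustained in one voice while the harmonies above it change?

Approach: none. Departure: none — a single pitch is sustained while the chords change around it, passing through harmonies that do not contain it.
No melodic motion at all; the dissonance is created entirely by the moving harmonies against the stationary note — a pedal tone (pedal point).

Pedal tone.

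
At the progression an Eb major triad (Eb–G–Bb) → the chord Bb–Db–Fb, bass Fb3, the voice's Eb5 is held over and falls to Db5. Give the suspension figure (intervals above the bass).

7–6 suspension.

At the second chord the bass is Fb3. The suspended Eb5 lies a seventh above the bass; after resolving down by step to Db5, the interval above the bass becomes a sixth.
Suspension figures are named by those two intervals: 7–6.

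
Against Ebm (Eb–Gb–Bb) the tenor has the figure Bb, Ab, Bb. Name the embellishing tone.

The harmony at that moment is Eb minor triad (Eb, Gb, Bb); Ab is not a chord tone.
It is approached by step down from Bb and left by step up to Bb.
Step away and step back to the same note — a neighbor tone (lower neighbor).

Ab is a neighbor tone.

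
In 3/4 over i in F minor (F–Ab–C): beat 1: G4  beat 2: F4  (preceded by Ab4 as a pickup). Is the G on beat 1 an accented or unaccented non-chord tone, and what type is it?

The harmony at that moment is F minor triad (F, Ab, C); G4 is not a chord tone.
It is approached by step down from Ab4 and left by step down to F4.
Step in, step out in the same direction — a passing tone.
It falls on the downbeat, so it is accented.

Accented passing tone.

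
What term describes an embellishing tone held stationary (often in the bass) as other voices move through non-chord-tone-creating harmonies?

Approach: none. Departure: none — a single pitch is sustained while the chords change around it, passing through harmonies that do not contain it.
No melodic motion at all; the dissonance is created entirely by the moving harmonies against the stationary note — a pedal tone (pedal point).

Pedal tone.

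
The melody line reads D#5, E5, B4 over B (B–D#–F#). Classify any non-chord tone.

E5 is an escape tone.

The harmony at that moment is B major triad (B, D#, F#); E5 is not a chord tone.
It is approached by step up from D#5 and left by leap down to B4.
Step in, leap out — an escape tone.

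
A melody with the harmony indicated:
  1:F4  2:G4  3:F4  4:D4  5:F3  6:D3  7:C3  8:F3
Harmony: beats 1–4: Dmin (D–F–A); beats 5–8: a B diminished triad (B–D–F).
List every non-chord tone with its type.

The harmony at that moment is D minor triad (D, F, A); G4 is not a chord tone.
It is approached by step up from F4 and left by step down to F4.
Step away and step back to the same note — a neighbor tone (upper neighbor).
The harmony at that moment is B diminished triad (B, D, F); C3 is not a chord tone.
It is approached by step down from D3 and left by leap up to F3.
Step in, leap out — an escape tone.

G4 (beat 2) — neighbor tone; C3 (beat 7) — escape tone.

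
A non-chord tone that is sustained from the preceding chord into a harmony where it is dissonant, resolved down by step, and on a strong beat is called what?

Suspension.

Approach: by preparation — the pitch is first a chord tone, then held (tied or repeated) while the harmony changes under it. Departure: down by step. Metric position: strong.
A prepared dissonance that resolves downward by step — a suspension. (The same figure resolving upward would be a retardation.)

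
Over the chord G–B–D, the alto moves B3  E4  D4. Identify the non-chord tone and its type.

The harmony at that moment is G major triad (G, B, D); E4 is not a chord tone.
It is approached by leap up from B3 and left by step down to D4.
Leap in, step out — an appoggiatura.

E4 is an appoggiatura.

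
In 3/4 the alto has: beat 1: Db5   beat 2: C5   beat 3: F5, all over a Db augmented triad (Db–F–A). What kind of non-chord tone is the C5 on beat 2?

Escape tone.

The harmony at that moment is Db augmented triad (Db, F, A); C5 is not a chord tone.
It is approached by step down from Db5 and left by leap up to F5.
Step in, leap out, on a weak beat — an escape tone.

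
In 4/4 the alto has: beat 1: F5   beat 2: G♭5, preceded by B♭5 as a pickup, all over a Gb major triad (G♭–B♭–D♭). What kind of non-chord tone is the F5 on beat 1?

Appoggiatura.

The harmony at that moment is G♭ major triad (G♭, B♭, D♭); F5 is not a chord tone.
It is approached by leap down from B♭5 and left by step up to G♭5.
Leap in, step out, metrically accented — an appoggiatura.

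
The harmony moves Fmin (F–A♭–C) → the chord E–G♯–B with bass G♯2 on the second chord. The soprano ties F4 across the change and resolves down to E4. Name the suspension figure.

At the second chord the bass is G♯2. The suspended F4 lies a seventh above the bass; after resolving down by step to E4, the interval above the bass becomes a sixth.
Suspension figures are named by those two intervals: 7–6.

7–6 suspension.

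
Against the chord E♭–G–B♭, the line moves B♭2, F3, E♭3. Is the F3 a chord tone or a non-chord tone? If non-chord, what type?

Non-chord tone — an appoggiatura.

The harmony at that moment is E♭ major triad (E♭, G, B♭); F3 is not a chord tone.
It is approached by leap up from B♭2 and left by step down to E♭3.
Leap in, step out — an appoggiatura.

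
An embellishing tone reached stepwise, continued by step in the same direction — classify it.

Approach: by step. Departure: by step, continuing in the same direction.
Stepwise on both sides with no change of direction means the note fills in the space between two different chord tones — a passing tone. (Had it turned back to its starting note it would be a neighbor tone instead.)

Passing tone.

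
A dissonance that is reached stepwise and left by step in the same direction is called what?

Approach: by step. Departure: by step, continuing in the same direction.
Stepwise on both sides with no change of direction means the note fills in the space between two different chord tones — a passing tone. (Had it turned back to its starting note it would be a neighbor tone instead.)

Passing tone.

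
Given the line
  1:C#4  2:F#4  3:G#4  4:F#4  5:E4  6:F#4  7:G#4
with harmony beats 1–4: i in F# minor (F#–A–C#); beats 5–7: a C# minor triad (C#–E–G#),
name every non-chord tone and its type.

The harmony at that moment is F# minor triad (F#, A, C#); G#4 is not a chord tone.
It is approached by step up from F#4 and left by step down to F#4.
Step away and step back to the same note — a neighbor tone (upper neighbor).
The harmony at that moment is C# minor triad (C#, E, G#); F#4 is not a chord tone.
It is approached by step up from E4 and left by step up to G#4.
Step in, step out in the same direction — a passing tone.

G#4 (beat 3) — neighbor tone; F#4 (beat 6) — passing tone.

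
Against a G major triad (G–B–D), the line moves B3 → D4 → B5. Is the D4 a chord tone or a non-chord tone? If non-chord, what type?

Chord tone (the fifth of G major triad).

G major triad contains G, B, D; D is the fifth, so it is a chord tone.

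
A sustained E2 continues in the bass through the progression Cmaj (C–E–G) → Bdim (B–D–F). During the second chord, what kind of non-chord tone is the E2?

The harmony at that moment is B diminished triad (B, D, F); E2 is not a chord tone.
It is held over (the same pitch as the preceding E2) and then sustained as the same pitch into the next harmony.
Sustained through a change of harmony — a pedal tone.

Pedal tone (pedal point).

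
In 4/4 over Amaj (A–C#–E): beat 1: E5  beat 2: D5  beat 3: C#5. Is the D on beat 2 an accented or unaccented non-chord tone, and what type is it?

The harmony at that moment is A major triad (A, C#, E); D5 is not a chord tone.
It is approached by step down from E5 and left by step down to C#5.
Step in, step out in the same direction — a passing tone.
It falls on a weak beat, so it is unaccented.

Unaccented passing tone.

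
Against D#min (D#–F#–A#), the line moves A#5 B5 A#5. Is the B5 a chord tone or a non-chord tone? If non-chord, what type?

Non-chord tone — a neighbor tone.

The harmony at that moment is D# minor triad (D#, F#, A#); B5 is not a chord tone.
It is approached by step up from A#5 and left by step down to A#5.
Step away and step back to the same note — a neighbor tone (upper neighbor).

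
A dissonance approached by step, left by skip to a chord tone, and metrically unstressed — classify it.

Escape tone.

Approach: by step. Departure: by leap. Metric position: weak.
Step in, leap out, from a weak position — an escape tone (échappée). (It is the mirror image of the appoggiatura, which leaps in and steps out on a strong beat.)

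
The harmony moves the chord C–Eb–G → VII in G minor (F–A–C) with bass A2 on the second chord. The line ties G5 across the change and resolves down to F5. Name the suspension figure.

At the second chord the bass is A2. The suspended G5 lies a seventh above the bass; after resolving down by step to F5, the interval above the bass becomes a sixth.
Suspension figures are named by those two intervals: 7–6.

7–6 suspension.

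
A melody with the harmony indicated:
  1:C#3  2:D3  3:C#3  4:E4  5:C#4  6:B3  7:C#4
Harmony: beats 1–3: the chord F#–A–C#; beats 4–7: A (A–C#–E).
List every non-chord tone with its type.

D3 (beat 2) — neighbor tone; B3 (beat 6) — neighbor tone.

The harmony at that moment is F# minor triad (F#, A, C#); D3 is not a chord tone.
It is approached by step up from C#3 and left by step down to C#3.
Step away and step back to the same note — a neighbor tone (upper neighbor).
The harmony at that moment is A major triad (A, C#, E); B3 is not a chord tone.
It is approached by step down from C#4 and left by step up to C#4.
Step away and step back to the same note — a neighbor tone (lower neighbor).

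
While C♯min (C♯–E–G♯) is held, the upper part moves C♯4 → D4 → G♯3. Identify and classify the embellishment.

The harmony at that moment is C♯ minor triad (C♯, E, G♯); D4 is not a chord tone.
It is approached by step up from C♯4 and left by leap down to G♯3.
Step in, leap out — an escape tone.

D4 is an escape tone.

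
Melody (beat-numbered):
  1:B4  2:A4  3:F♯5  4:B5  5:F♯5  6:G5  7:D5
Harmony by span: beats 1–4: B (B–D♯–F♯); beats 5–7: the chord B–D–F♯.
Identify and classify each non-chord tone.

The harmony at that moment is B major triad (B, D♯, F♯); A4 is not a chord tone.
It is approached by step down from B4 and left by leap up to F♯5.
Step in, leap out — an escape tone.
The harmony at that moment is B minor triad (B, D, F♯); G5 is not a chord tone.
It is approached by step up from F♯5 and left by leap down to D5.
Step in, leap out — an escape tone.

A4 (beat 2) — escape tone; G5 (beat 6) — escape tone.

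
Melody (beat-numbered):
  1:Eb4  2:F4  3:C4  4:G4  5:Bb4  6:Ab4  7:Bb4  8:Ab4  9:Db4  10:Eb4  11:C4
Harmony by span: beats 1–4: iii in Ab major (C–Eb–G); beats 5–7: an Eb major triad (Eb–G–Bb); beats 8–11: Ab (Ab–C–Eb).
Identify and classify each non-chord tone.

The harmony at that moment is C minor triad (C, Eb, G); F4 is not a chord tone.
It is approached by step up from Eb4 and left by leap down to C4.
Step in, leap out — an escape tone.
The harmony at that moment is Eb major triad (Eb, G, Bb); Ab4 is not a chord tone.
It is approached by step down from Bb4 and left by step up to Bb4.
Step away and step back to the same note — a neighbor tone (lower neighbor).
The harmony at that moment is Ab major triad (Ab, C, Eb); Db4 is not a chord tone.
It is approached by leap down from Ab4 and left by step up to Eb4.
Leap in, step out — an appoggiatura.

F4 (beat 2) — escape tone; Ab4 (beat 6) — neighbor tone; Db4 (beat 9) — appoggiatura.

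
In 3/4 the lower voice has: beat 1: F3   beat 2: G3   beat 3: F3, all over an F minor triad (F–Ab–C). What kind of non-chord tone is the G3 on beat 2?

Upper neighbor tone.

The harmony at that moment is F minor triad (F, Ab, C); G3 is not a chord tone.
It is approached by step up from F3 and left by step down to F3.
Step away and step back to the same note — a neighbor tone (upper neighbor).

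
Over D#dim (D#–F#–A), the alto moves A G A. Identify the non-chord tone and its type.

The harmony at that moment is D# diminished triad (D#, F#, A); G is not a chord tone.
It is approached by step down from A and left by step up to A.
Step away and step back to the same note — a neighbor tone (lower neighbor).

G is a neighbor tone.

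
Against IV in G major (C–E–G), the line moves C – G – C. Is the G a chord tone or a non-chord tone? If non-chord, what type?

C major triad contains C, E, G; G is the fifth, so it is a chord tone.

Chord tone (the fifth of C major triad).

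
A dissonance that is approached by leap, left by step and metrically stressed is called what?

Approach: by leap. Departure: by step. Metric position: strong.
Leap in, step out, in a metrically strong position — an appoggiatura. (It is the mirror image of the escape tone, which steps in and leaps out from a weak position.)

Appoggiatura.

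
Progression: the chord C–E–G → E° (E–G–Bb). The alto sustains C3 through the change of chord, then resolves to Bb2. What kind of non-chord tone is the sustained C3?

The harmony at that moment is E diminished triad (E, G, Bb); C3 is not a chord tone.
It is held over (the same pitch as the preceding C3) and left by step down to Bb2.
Held over from the previous chord and resolving down by step — a suspension.

C3 is a suspension.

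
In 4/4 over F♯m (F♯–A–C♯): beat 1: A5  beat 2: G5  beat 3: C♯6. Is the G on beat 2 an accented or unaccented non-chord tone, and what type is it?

Unaccented escape tone.

The harmony at that moment is F♯ minor triad (F♯, A, C♯); G5 is not a chord tone.
It is approached by step down from A5 and left by leap up to C♯6.
Step in, leap out — an escape tone.
It falls on a weak beat, so it is unaccented.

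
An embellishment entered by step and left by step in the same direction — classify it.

Passing tone.

Approach: by step. Departure: by step, continuing in the same direction.
Stepwise on both sides with no change of direction means the note fills in the space between two different chord tones — a passing tone. (Had it turned back to its starting note it would be a neighbor tone instead.)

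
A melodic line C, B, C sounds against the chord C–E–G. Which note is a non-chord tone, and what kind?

B is a neighbor tone.

The harmony at that moment is C major triad (C, E, G); B is not a chord tone.
It is approached by step down from C and left by step up to C.
Step away and step back to the same note — a neighbor tone (lower neighbor).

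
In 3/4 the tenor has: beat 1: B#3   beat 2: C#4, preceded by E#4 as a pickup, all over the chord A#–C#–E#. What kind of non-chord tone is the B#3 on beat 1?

The harmony at that moment is A# minor triad (A#, C#, E#); B#3 is not a chord tone.
It is approached by leap down from E#4 and left by step up to C#4.
Leap in, step out, metrically accented — an appoggiatura.

Appoggiatura.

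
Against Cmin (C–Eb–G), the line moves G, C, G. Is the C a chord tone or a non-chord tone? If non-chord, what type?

C minor triad contains C, Eb, G; C is the root, so it is a chord tone.

Chord tone (the root of C minor triad).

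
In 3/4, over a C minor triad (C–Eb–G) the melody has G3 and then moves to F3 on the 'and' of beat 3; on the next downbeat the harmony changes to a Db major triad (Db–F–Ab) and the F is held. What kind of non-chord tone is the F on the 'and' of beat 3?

Anticipation.

The harmony at that moment is C minor triad (C, Eb, G); F3 is not a chord tone.
It is approached by step down from G3 and then sustained as the same pitch into the next harmony.
Arriving early and becoming a chord tone when the harmony changes — an anticipation.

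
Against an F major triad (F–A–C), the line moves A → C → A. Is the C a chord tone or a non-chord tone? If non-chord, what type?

F major triad contains F, A, C; C is the fifth, so it is a chord tone.

Chord tone (the fifth of F major triad).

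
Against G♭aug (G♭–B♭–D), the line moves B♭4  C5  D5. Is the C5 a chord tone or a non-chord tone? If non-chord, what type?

The harmony at that moment is G♭ augmented triad (G♭, B♭, D); C5 is not a chord tone.
It is approached by step up from B♭4 and left by step up to D5.
Step in, step out in the same direction — a passing tone.

Non-chord tone — a passing tone.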